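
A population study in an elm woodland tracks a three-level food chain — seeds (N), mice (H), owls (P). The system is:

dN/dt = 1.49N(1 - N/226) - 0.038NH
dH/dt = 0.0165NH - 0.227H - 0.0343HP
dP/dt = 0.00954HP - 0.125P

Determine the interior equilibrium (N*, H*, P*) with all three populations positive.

N* ≈ 150, H* ≈ 13.1, P* ≈ 65.8

From dP/dt = 0: 0.00954H* = 0.125, so H* = 13.1.
From dN/dt = 0: 1.49(1 - N*/226) = 0.038·13.1, giving N* = 226·(1 - 0.334) = 150.
From dH/dt = 0: 0.0165·150 - 0.227 = 0.0343P*, so P* = 2.26/0.0343 = 65.8.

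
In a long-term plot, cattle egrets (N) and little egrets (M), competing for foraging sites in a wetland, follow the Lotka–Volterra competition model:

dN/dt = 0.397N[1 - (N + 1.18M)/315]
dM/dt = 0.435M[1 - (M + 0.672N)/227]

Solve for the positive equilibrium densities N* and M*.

Setting both brackets to zero gives the nullclines N + 1.18M = 315 and 0.672N + M = 227.
Substituting M = 227 - 0.672N into the first: N(1 - 1.18·0.672) = 315 - 1.18·227.
So N* = 47.1/0.207 = 228, and then M* = 227 - 0.672·228 = 74.

N* ≈ 228, M* ≈ 74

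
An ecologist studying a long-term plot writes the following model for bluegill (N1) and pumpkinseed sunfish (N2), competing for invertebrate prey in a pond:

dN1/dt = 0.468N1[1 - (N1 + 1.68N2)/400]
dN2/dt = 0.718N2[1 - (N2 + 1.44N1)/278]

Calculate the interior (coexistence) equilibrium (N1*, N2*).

Setting both brackets to zero gives the nullclines N1 + 1.68N2 = 400 and 1.44N1 + N2 = 278.
Substituting N2 = 278 - 1.44N1 into the first: N1(1 - 1.68·1.44) = 400 - 1.68·278.
So N1* = -67/-1.42 = 47.2, and then N2* = 278 - 1.44·47.2 = 210.

N1* ≈ 47.2, N2* ≈ 210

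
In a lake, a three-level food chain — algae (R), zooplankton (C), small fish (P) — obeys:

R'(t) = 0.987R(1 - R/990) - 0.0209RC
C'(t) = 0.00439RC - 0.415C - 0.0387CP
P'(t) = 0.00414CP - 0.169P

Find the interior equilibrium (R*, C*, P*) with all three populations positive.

From dP/dt = 0: 0.00414C* = 0.169, so C* = 40.8.
From dR/dt = 0: 0.987(1 - R*/990) = 0.0209·40.8, giving R* = 990·(1 - 0.864) = 134.
From dC/dt = 0: 0.00439·134 - 0.415 = 0.0387P*, so P* = 0.174/0.0387 = 4.5.

R* ≈ 134, C* ≈ 40.8, P* ≈ 4.5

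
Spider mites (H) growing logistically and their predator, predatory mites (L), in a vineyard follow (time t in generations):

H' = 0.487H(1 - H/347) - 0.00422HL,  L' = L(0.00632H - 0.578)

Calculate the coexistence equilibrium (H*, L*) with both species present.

From dL/dt = 0 with L > 0: 0.00632H* = 0.578, so H* = 91.5.
Substitute into dH/dt = 0: 0.487(1 - 91.5/347) = 0.00422L*.
The bracket is 0.736, giving L* = 0.359/0.00422 = 85.

H* ≈ 91.5, L* ≈ 85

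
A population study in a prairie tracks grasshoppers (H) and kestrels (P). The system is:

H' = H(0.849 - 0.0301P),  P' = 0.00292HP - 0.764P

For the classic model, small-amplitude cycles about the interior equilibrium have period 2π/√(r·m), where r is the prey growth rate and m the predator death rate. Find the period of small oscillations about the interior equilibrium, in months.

Here r = 0.849 and m = 0.764, so r·m = 0.649.
ω = √0.649 = 0.805 per month, hence T = 2π/ω ≈ 7.8 months.

T ≈ 7.8 months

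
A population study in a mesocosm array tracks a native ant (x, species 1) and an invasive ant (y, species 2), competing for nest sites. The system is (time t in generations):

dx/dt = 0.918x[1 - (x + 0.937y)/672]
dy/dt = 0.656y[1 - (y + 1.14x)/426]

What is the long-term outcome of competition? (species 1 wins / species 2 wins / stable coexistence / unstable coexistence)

Compare the nullcline intercepts: K1/α12 = 672/0.937 = 717 > K2 = 426; K2/α21 = 426/1.14 = 374 < K1 = 672.
Since the inequalities point opposite ways, species 1 can invade but species 2 cannot.

species 1 excludes species 2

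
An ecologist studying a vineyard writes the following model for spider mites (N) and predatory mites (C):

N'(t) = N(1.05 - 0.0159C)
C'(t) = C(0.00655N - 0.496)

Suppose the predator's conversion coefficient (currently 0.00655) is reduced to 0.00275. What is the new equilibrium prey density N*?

At the interior fixed point, setting dC/dt = 0 with C > 0 fixes N* = (predator death rate)/(NC coefficient) — independent of the other coefficients.
With the change, N* = 0.496/0.00275 = 180; it rises from 75.7.

N* ≈ 180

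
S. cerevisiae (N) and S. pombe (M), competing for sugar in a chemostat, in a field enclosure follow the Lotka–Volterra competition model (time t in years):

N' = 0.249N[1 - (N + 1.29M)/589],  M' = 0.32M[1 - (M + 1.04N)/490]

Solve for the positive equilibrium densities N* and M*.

N* ≈ 126, M* ≈ 359

Setting both brackets to zero gives the nullclines N + 1.29M = 589 and 1.04N + M = 490.
Substituting M = 490 - 1.04N into the first: N(1 - 1.29·1.04) = 589 - 1.29·490.
So N* = -43.1/-0.342 = 126, and then M* = 490 - 1.04·126 = 359.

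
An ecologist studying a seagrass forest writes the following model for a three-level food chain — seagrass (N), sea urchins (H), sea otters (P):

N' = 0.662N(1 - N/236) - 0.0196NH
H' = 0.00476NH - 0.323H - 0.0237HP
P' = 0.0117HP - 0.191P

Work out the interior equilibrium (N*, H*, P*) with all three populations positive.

From dP/dt = 0: 0.0117H* = 0.191, so H* = 16.3.
From dN/dt = 0: 0.662(1 - N*/236) = 0.0196·16.3, giving N* = 236·(1 - 0.483) = 122.
From dH/dt = 0: 0.00476·122 - 0.323 = 0.0237P*, so P* = 0.257/0.0237 = 10.9.

N* ≈ 122, H* ≈ 16.3, P* ≈ 10.9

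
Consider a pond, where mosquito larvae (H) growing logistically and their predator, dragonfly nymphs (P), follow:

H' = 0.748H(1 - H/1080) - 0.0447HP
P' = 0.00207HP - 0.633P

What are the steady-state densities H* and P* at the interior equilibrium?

From dP/dt = 0 with P > 0: 0.00207H* = 0.633, so H* = 306.
Substitute into dH/dt = 0: 0.748(1 - 306/1080) = 0.0447P*.
The bracket is 0.717, giving P* = 0.536/0.0447 = 12.

H* ≈ 306, P* ≈ 12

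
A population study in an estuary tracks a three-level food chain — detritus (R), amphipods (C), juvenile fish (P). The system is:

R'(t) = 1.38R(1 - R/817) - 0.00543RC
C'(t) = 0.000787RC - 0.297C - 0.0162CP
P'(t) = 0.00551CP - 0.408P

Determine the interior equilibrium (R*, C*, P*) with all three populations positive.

R* ≈ 579, C* ≈ 74, P* ≈ 9.79

From dP/dt = 0: 0.00551C* = 0.408, so C* = 74.
From dR/dt = 0: 1.38(1 - R*/817) = 0.00543·74, giving R* = 817·(1 - 0.291) = 579.
From dC/dt = 0: 0.000787·579 - 0.297 = 0.0162P*, so P* = 0.159/0.0162 = 9.79.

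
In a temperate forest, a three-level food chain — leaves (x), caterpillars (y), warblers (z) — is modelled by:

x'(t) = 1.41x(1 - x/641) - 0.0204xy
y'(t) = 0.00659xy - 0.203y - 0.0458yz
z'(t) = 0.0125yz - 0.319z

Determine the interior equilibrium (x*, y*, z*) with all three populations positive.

From dz/dt = 0: 0.0125y* = 0.319, so y* = 25.5.
From dx/dt = 0: 1.41(1 - x*/641) = 0.0204·25.5, giving x* = 641·(1 - 0.369) = 404.
From dy/dt = 0: 0.00659·404 - 0.203 = 0.0458z*, so z* = 2.46/0.0458 = 53.7.

x* ≈ 404, y* ≈ 25.5, z* ≈ 53.7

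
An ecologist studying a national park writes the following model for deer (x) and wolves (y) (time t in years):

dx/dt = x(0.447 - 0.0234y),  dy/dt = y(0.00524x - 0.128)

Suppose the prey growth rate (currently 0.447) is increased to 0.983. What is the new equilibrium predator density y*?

At the interior fixed point, setting dx/dt = 0 with x > 0 fixes y* = (prey growth rate)/(xy coefficient) — independent of the other coefficients.
With the change, y* = 0.983/0.0234 = 42; it rises from 19.1.

y* ≈ 42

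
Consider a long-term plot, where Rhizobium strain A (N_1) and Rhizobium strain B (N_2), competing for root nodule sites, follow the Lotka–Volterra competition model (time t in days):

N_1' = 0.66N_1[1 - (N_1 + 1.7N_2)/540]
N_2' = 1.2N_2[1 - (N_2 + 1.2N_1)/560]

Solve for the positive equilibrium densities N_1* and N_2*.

N_1* ≈ 396, N_2* ≈ 84.6

Setting both brackets to zero gives the nullclines N_1 + 1.7N_2 = 540 and 1.2N_1 + N_2 = 560.
Substituting N_2 = 560 - 1.2N_1 into the first: N_1(1 - 1.7·1.2) = 540 - 1.7·560.
So N_1* = -412/-1.04 = 396, and then N_2* = 560 - 1.2·396 = 84.6.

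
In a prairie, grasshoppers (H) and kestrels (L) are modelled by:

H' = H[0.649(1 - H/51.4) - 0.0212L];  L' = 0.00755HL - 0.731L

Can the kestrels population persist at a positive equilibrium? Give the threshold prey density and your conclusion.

The predator equation gives dL/dt > 0 only when H > 0.731/0.00755 = 96.8.
Without the predator, H → K = 51.4. Since 51.4 < 96.8, the predator cannot invade.

Threshold H = 96.8; K < 96.8, so no, the predator goes extinct.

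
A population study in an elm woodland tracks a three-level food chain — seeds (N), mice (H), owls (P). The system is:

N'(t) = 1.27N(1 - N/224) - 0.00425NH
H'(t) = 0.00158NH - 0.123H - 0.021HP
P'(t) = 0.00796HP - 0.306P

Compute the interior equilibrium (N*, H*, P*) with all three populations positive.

From dP/dt = 0: 0.00796H* = 0.306, so H* = 38.4.
From dN/dt = 0: 1.27(1 - N*/224) = 0.00425·38.4, giving N* = 224·(1 - 0.129) = 195.
From dH/dt = 0: 0.00158·195 - 0.123 = 0.021P*, so P* = 0.185/0.021 = 8.83.

N* ≈ 195, H* ≈ 38.4, P* ≈ 8.83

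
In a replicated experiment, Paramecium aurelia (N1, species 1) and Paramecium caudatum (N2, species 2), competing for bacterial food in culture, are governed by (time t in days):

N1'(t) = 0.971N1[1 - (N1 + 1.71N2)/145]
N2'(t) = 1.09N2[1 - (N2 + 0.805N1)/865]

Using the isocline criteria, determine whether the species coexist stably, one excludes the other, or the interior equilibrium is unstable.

Compare the nullcline intercepts: K1/α12 = 145/1.71 = 84.8 < K2 = 865; K2/α21 = 865/0.805 = 1070 > K1 = 145.
Since the inequalities point opposite ways, species 2 can invade but species 1 cannot.

species 2 excludes species 1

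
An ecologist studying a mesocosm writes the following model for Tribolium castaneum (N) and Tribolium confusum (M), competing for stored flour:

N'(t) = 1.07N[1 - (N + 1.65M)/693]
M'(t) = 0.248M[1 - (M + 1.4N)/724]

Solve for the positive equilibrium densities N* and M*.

N* ≈ 383, M* ≈ 188

Setting both brackets to zero gives the nullclines N + 1.65M = 693 and 1.4N + M = 724.
Substituting M = 724 - 1.4N into the first: N(1 - 1.65·1.4) = 693 - 1.65·724.
So N* = -502/-1.31 = 383, and then M* = 724 - 1.4·383 = 188.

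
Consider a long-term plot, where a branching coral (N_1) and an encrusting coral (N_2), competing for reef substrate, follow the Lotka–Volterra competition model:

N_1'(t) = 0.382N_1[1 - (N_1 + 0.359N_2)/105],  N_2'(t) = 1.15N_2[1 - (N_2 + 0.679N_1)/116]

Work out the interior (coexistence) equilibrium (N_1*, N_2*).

N_1* ≈ 83.8, N_2* ≈ 59.1

Setting both brackets to zero gives the nullclines N_1 + 0.359N_2 = 105 and 0.679N_1 + N_2 = 116.
Substituting N_2 = 116 - 0.679N_1 into the first: N_1(1 - 0.359·0.679) = 105 - 0.359·116.
So N_1* = 63.4/0.756 = 83.8, and then N_2* = 116 - 0.679·83.8 = 59.1.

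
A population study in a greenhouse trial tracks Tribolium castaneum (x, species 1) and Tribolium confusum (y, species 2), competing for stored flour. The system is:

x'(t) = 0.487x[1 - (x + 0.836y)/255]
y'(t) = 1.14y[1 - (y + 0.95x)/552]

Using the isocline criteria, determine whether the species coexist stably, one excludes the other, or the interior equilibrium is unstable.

species 2 excludes species 1

Compare the nullcline intercepts: K1/α12 = 255/0.836 = 305 < K2 = 552; K2/α21 = 552/0.95 = 581 > K1 = 255.
Since the inequalities point opposite ways, species 2 can invade but species 1 cannot.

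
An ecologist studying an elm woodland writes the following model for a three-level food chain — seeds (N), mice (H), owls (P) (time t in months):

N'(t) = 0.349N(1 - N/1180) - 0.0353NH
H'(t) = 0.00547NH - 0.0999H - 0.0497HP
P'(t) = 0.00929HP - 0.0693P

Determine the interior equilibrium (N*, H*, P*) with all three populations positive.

From dP/dt = 0: 0.00929H* = 0.0693, so H* = 7.46.
From dN/dt = 0: 0.349(1 - N*/1180) = 0.0353·7.46, giving N* = 1180·(1 - 0.755) = 290.
From dH/dt = 0: 0.00547·290 - 0.0999 = 0.0497P*, so P* = 1.48/0.0497 = 29.9.

N* ≈ 290, H* ≈ 7.46, P* ≈ 29.9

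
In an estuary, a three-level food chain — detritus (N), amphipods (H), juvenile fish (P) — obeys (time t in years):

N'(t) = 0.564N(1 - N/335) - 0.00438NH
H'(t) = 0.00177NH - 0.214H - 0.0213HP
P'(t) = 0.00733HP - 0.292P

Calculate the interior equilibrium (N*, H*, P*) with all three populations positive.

From dP/dt = 0: 0.00733H* = 0.292, so H* = 39.8.
From dN/dt = 0: 0.564(1 - N*/335) = 0.00438·39.8, giving N* = 335·(1 - 0.309) = 231.
From dH/dt = 0: 0.00177·231 - 0.214 = 0.0213P*, so P* = 0.196/0.0213 = 9.18.

N* ≈ 231, H* ≈ 39.8, P* ≈ 9.18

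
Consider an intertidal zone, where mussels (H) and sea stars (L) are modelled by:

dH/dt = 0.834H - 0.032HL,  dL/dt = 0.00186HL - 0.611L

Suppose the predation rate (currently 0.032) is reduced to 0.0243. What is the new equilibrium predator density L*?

At the interior fixed point, setting dH/dt = 0 with H > 0 fixes L* = (prey growth rate)/(HL coefficient) — independent of the other coefficients.
With the change, L* = 0.834/0.0243 = 34.3; it rises from 26.1.

L* ≈ 34.3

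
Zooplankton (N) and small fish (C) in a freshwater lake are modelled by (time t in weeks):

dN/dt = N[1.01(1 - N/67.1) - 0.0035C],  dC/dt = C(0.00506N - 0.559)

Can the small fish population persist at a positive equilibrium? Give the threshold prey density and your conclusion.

Threshold N = 110; K < 110, so no, the predator goes extinct.

The predator equation gives dC/dt > 0 only when N > 0.559/0.00506 = 110.
Without the predator, N → K = 67.1. Since 67.1 < 110, the predator cannot invade.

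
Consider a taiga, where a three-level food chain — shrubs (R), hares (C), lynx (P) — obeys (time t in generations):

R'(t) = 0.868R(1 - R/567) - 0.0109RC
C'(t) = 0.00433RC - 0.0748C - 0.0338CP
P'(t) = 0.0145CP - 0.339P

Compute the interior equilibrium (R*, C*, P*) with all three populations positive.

R* ≈ 401, C* ≈ 23.4, P* ≈ 49.1

From dP/dt = 0: 0.0145C* = 0.339, so C* = 23.4.
From dR/dt = 0: 0.868(1 - R*/567) = 0.0109·23.4, giving R* = 567·(1 - 0.294) = 401.
From dC/dt = 0: 0.00433·401 - 0.0748 = 0.0338P*, so P* = 1.66/0.0338 = 49.1.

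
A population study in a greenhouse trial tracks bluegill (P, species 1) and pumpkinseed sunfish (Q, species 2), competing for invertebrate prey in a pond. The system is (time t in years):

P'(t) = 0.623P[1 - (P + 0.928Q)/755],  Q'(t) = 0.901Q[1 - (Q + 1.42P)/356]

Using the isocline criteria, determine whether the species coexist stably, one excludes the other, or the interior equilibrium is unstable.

species 1 excludes species 2

Compare the nullcline intercepts: K1/α12 = 755/0.928 = 814 > K2 = 356; K2/α21 = 356/1.42 = 251 < K1 = 755.
Since the inequalities point opposite ways, species 1 can invade but species 2 cannot.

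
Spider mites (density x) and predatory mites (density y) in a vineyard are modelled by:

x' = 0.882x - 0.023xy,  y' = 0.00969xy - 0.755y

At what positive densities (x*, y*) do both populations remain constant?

x* ≈ 77.9, y* ≈ 38.3

Set dy/dt = 0 with y > 0: 0.00969x - 0.755 = 0, so x* = 0.755/0.00969 = 77.9.
Set dx/dt = 0 with x > 0: 0.882 - 0.023y = 0, so y* = 0.882/0.023 = 38.3.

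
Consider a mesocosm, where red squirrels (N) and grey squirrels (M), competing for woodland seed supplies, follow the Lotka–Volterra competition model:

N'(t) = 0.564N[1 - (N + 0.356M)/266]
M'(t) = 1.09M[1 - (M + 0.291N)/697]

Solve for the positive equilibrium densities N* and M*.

Setting both brackets to zero gives the nullclines N + 0.356M = 266 and 0.291N + M = 697.
Substituting M = 697 - 0.291N into the first: N(1 - 0.356·0.291) = 266 - 0.356·697.
So N* = 17.9/0.896 = 19.9, and then M* = 697 - 0.291·19.9 = 691.

N* ≈ 19.9, M* ≈ 691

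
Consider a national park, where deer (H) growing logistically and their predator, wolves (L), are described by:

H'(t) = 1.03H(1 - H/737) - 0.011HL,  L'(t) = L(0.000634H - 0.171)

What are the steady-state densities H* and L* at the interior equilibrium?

From dL/dt = 0 with L > 0: 0.000634H* = 0.171, so H* = 270.
Substitute into dH/dt = 0: 1.03(1 - 270/737) = 0.011L*.
The bracket is 0.634, giving L* = 0.653/0.011 = 59.4.

H* ≈ 270, L* ≈ 59.4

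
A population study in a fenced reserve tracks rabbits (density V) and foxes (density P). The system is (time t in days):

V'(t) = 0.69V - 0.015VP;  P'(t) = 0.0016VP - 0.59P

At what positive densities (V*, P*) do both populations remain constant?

Set dP/dt = 0 with P > 0: 0.0016V - 0.59 = 0, so V* = 0.59/0.0016 = 369.
Set dV/dt = 0 with V > 0: 0.69 - 0.015P = 0, so P* = 0.69/0.015 = 46.

V* ≈ 369, P* ≈ 46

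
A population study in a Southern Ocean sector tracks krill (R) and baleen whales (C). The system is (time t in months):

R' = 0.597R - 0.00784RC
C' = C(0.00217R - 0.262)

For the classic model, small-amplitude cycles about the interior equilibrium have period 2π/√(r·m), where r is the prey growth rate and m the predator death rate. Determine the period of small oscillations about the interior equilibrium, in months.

Here r = 0.597 and m = 0.262, so r·m = 0.156.
ω = √0.156 = 0.395 per month, hence T = 2π/ω ≈ 15.9 months.

T ≈ 15.9 months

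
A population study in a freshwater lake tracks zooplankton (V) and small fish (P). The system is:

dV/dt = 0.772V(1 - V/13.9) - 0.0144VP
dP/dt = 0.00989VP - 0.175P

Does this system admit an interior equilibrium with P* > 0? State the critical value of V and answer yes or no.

The predator equation gives dP/dt > 0 only when V > 0.175/0.00989 = 17.7.
Without the predator, V → K = 13.9. Since 13.9 < 17.7, the predator cannot invade.

Threshold V = 17.7; K < 17.7, so no, the predator goes extinct.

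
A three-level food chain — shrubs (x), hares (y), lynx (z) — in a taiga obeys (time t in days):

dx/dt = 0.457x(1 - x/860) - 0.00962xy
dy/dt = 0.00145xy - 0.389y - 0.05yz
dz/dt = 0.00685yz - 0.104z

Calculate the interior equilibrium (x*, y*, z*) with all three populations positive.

x* ≈ 585, y* ≈ 15.2, z* ≈ 9.19

From dz/dt = 0: 0.00685y* = 0.104, so y* = 15.2.
From dx/dt = 0: 0.457(1 - x*/860) = 0.00962·15.2, giving x* = 860·(1 - 0.32) = 585.
From dy/dt = 0: 0.00145·585 - 0.389 = 0.05z*, so z* = 0.459/0.05 = 9.19.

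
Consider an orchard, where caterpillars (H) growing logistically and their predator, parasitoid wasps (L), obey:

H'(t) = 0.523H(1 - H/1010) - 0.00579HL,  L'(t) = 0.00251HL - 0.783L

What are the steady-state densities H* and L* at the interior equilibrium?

H* ≈ 312, L* ≈ 62.4

From dL/dt = 0 with L > 0: 0.00251H* = 0.783, so H* = 312.
Substitute into dH/dt = 0: 0.523(1 - 312/1010) = 0.00579L*.
The bracket is 0.691, giving L* = 0.361/0.00579 = 62.4.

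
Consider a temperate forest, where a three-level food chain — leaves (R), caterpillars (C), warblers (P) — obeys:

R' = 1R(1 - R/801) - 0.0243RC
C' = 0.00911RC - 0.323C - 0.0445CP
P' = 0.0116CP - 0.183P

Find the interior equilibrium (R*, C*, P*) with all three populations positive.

From dP/dt = 0: 0.0116C* = 0.183, so C* = 15.8.
From dR/dt = 0: 1(1 - R*/801) = 0.0243·15.8, giving R* = 801·(1 - 0.383) = 494.
From dC/dt = 0: 0.00911·494 - 0.323 = 0.0445P*, so P* = 4.18/0.0445 = 93.9.

R* ≈ 494, C* ≈ 15.8, P* ≈ 93.9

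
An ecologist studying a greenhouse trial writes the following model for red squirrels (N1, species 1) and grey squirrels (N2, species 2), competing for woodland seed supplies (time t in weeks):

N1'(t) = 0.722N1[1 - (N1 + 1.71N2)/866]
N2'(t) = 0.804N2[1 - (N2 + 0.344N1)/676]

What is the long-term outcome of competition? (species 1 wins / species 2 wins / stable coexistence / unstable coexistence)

species 2 excludes species 1

Compare the nullcline intercepts: K1/α12 = 866/1.71 = 506 < K2 = 676; K2/α21 = 676/0.344 = 1970 > K1 = 866.
Since the inequalities point opposite ways, species 2 can invade but species 1 cannot.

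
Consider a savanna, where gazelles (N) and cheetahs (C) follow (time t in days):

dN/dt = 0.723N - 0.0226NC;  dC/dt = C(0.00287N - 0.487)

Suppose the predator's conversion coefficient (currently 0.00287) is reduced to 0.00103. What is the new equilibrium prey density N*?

N* ≈ 473

At the interior fixed point, setting dC/dt = 0 with C > 0 fixes N* = (predator death rate)/(NC coefficient) — independent of the other coefficients.
With the change, N* = 0.487/0.00103 = 473; it rises from 170.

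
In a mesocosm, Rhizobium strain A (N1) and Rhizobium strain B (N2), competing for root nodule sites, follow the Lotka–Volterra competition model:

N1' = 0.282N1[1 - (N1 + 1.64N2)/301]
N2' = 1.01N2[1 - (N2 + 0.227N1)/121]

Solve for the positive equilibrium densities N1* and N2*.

N1* ≈ 163, N2* ≈ 83.9

Setting both brackets to zero gives the nullclines N1 + 1.64N2 = 301 and 0.227N1 + N2 = 121.
Substituting N2 = 121 - 0.227N1 into the first: N1(1 - 1.64·0.227) = 301 - 1.64·121.
So N1* = 103/0.628 = 163, and then N2* = 121 - 0.227·163 = 83.9.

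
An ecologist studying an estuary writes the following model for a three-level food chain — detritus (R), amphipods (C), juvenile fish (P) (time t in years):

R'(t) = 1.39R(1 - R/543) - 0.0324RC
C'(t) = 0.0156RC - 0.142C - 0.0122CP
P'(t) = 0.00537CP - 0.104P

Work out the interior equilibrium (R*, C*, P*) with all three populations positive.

R* ≈ 298, C* ≈ 19.4, P* ≈ 369

From dP/dt = 0: 0.00537C* = 0.104, so C* = 19.4.
From dR/dt = 0: 1.39(1 - R*/543) = 0.0324·19.4, giving R* = 543·(1 - 0.451) = 298.
From dC/dt = 0: 0.0156·298 - 0.142 = 0.0122P*, so P* = 4.5/0.0122 = 369.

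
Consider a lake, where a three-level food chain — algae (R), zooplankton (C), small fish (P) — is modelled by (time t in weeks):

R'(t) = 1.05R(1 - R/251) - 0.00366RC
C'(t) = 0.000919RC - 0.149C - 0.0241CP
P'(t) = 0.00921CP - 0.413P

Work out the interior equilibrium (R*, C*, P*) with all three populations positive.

From dP/dt = 0: 0.00921C* = 0.413, so C* = 44.8.
From dR/dt = 0: 1.05(1 - R*/251) = 0.00366·44.8, giving R* = 251·(1 - 0.156) = 212.
From dC/dt = 0: 0.000919·212 - 0.149 = 0.0241P*, so P* = 0.0456/0.0241 = 1.89.

R* ≈ 212, C* ≈ 44.8, P* ≈ 1.89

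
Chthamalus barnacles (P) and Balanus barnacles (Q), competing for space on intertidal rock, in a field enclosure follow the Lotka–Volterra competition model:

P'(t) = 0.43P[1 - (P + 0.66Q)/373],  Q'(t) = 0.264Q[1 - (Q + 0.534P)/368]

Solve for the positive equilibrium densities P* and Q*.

Setting both brackets to zero gives the nullclines P + 0.66Q = 373 and 0.534P + Q = 368.
Substituting Q = 368 - 0.534P into the first: P(1 - 0.66·0.534) = 373 - 0.66·368.
So P* = 130/0.648 = 201, and then Q* = 368 - 0.534·201 = 261.

P* ≈ 201, Q* ≈ 261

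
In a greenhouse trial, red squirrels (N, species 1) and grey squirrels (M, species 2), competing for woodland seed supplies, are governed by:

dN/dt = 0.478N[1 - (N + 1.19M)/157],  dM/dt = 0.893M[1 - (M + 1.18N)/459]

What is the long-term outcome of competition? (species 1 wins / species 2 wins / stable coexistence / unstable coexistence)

Compare the nullcline intercepts: K1/α12 = 157/1.19 = 132 < K2 = 459; K2/α21 = 459/1.18 = 389 > K1 = 157.
Since the inequalities point opposite ways, species 2 can invade but species 1 cannot.

species 2 excludes species 1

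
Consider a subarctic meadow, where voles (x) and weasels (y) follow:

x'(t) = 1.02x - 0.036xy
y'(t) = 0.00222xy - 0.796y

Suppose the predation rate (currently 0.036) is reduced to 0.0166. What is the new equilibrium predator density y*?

y* ≈ 61.4

At the interior fixed point, setting dx/dt = 0 with x > 0 fixes y* = (prey growth rate)/(xy coefficient) — independent of the other coefficients.
With the change, y* = 1.02/0.0166 = 61.4; it rises from 28.3.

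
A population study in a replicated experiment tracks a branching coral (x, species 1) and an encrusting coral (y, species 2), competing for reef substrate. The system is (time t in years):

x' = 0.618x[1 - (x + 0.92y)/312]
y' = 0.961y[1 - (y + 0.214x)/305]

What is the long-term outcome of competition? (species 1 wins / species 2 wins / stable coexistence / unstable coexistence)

Compare the nullcline intercepts: K1/α12 = 312/0.92 = 339 > K2 = 305; K2/α21 = 305/0.214 = 1430 > K1 = 312.
Since both inequalities hold, each species can invade when rare, so the interior equilibrium is stable.

stable coexistence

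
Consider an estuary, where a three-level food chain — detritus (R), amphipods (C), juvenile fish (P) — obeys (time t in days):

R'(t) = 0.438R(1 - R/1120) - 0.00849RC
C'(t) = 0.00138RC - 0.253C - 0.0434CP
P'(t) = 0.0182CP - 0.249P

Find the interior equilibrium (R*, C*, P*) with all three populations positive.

From dP/dt = 0: 0.0182C* = 0.249, so C* = 13.7.
From dR/dt = 0: 0.438(1 - R*/1120) = 0.00849·13.7, giving R* = 1120·(1 - 0.265) = 823.
From dC/dt = 0: 0.00138·823 - 0.253 = 0.0434P*, so P* = 0.883/0.0434 = 20.3.

R* ≈ 823, C* ≈ 13.7, P* ≈ 20.3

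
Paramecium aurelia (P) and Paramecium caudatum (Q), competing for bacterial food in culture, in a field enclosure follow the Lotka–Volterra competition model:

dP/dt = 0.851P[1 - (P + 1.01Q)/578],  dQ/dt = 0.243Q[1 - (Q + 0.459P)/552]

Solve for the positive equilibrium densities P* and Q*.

Setting both brackets to zero gives the nullclines P + 1.01Q = 578 and 0.459P + Q = 552.
Substituting Q = 552 - 0.459P into the first: P(1 - 1.01·0.459) = 578 - 1.01·552.
So P* = 20.5/0.536 = 38.2, and then Q* = 552 - 0.459·38.2 = 534.

P* ≈ 38.2, Q* ≈ 534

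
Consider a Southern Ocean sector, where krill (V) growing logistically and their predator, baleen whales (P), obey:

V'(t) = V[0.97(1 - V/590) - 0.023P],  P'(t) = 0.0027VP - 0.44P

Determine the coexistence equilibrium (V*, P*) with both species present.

V* ≈ 163, P* ≈ 30.5

From dP/dt = 0 with P > 0: 0.0027V* = 0.44, so V* = 163.
Substitute into dV/dt = 0: 0.97(1 - 163/590) = 0.023P*.
The bracket is 0.724, giving P* = 0.702/0.023 = 30.5.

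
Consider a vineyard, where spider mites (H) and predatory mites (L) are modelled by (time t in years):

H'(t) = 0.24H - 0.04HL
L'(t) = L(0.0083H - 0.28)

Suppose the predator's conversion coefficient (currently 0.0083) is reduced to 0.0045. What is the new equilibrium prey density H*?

H* ≈ 62.2

At the interior fixed point, setting dL/dt = 0 with L > 0 fixes H* = (predator death rate)/(HL coefficient) — independent of the other coefficients.
With the change, H* = 0.28/0.0045 = 62.2; it rises from 33.7.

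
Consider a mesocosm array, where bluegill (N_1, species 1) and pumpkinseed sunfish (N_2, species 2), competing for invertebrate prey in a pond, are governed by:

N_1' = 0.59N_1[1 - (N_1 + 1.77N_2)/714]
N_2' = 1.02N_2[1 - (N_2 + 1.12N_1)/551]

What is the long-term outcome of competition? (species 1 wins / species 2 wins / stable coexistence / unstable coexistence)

Compare the nullcline intercepts: K1/α12 = 714/1.77 = 403 < K2 = 551; K2/α21 = 551/1.12 = 492 < K1 = 714.
Since both are reversed, neither can invade when rare; the interior point is a saddle.

unstable coexistence (outcome depends on initial conditions)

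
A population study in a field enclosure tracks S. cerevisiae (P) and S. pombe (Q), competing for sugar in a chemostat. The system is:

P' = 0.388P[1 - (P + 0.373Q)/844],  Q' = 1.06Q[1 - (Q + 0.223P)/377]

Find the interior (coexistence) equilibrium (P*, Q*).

Setting both brackets to zero gives the nullclines P + 0.373Q = 844 and 0.223P + Q = 377.
Substituting Q = 377 - 0.223P into the first: P(1 - 0.373·0.223) = 844 - 0.373·377.
So P* = 703/0.917 = 767, and then Q* = 377 - 0.223·767 = 206.

P* ≈ 767, Q* ≈ 206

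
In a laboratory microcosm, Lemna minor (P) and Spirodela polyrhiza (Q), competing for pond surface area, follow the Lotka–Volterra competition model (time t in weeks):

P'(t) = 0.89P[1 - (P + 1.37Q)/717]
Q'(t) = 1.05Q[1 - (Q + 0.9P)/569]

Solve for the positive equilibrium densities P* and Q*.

P* ≈ 268, Q* ≈ 327

Setting both brackets to zero gives the nullclines P + 1.37Q = 717 and 0.9P + Q = 569.
Substituting Q = 569 - 0.9P into the first: P(1 - 1.37·0.9) = 717 - 1.37·569.
So P* = -62.5/-0.233 = 268, and then Q* = 569 - 0.9·268 = 327.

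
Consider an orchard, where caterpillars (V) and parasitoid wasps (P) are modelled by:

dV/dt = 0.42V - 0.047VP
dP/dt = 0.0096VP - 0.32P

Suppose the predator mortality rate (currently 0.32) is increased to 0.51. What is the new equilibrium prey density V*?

V* ≈ 53.1

At the interior fixed point, setting dP/dt = 0 with P > 0 fixes V* = (predator death rate)/(VP coefficient) — independent of the other coefficients.
With the change, V* = 0.51/0.0096 = 53.1; it rises from 33.3.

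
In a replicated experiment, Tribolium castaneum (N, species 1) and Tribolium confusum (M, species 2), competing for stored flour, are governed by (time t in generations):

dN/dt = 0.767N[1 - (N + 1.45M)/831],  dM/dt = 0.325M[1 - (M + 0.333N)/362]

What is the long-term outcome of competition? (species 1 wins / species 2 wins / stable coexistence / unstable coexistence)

Compare the nullcline intercepts: K1/α12 = 831/1.45 = 573 > K2 = 362; K2/α21 = 362/0.333 = 1090 > K1 = 831.
Since both inequalities hold, each species can invade when rare, so the interior equilibrium is stable.

stable coexistence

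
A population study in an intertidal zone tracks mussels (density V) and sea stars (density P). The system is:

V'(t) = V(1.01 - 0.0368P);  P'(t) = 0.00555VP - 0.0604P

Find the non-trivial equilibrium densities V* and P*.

Set dP/dt = 0 with P > 0: 0.00555V - 0.0604 = 0, so V* = 0.0604/0.00555 = 10.9.
Set dV/dt = 0 with V > 0: 1.01 - 0.0368P = 0, so P* = 1.01/0.0368 = 27.4.

V* ≈ 10.9, P* ≈ 27.4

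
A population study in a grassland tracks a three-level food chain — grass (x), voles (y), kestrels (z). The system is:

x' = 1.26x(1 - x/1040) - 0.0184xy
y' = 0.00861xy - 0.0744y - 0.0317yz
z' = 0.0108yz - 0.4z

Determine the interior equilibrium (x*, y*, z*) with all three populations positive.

From dz/dt = 0: 0.0108y* = 0.4, so y* = 37.
From dx/dt = 0: 1.26(1 - x*/1040) = 0.0184·37, giving x* = 1040·(1 - 0.541) = 478.
From dy/dt = 0: 0.00861·478 - 0.0744 = 0.0317z*, so z* = 4.04/0.0317 = 127.

x* ≈ 478, y* ≈ 37, z* ≈ 127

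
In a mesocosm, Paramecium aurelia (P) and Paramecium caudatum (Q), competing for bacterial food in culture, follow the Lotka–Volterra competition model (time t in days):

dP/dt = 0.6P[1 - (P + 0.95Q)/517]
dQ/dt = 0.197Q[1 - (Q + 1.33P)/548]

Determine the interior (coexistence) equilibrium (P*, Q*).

P* ≈ 13.7, Q* ≈ 530

Setting both brackets to zero gives the nullclines P + 0.95Q = 517 and 1.33P + Q = 548.
Substituting Q = 548 - 1.33P into the first: P(1 - 0.95·1.33) = 517 - 0.95·548.
So P* = -3.6/-0.264 = 13.7, and then Q* = 548 - 1.33·13.7 = 530.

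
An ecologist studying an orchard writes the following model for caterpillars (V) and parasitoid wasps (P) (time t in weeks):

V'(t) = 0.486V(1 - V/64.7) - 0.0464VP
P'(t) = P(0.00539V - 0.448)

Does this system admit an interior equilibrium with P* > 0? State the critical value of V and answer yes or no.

The predator equation gives dP/dt > 0 only when V > 0.448/0.00539 = 83.1.
Without the predator, V → K = 64.7. Since 64.7 < 83.1, the predator cannot invade.

Threshold V = 83.1; K < 83.1, so no, the predator goes extinct.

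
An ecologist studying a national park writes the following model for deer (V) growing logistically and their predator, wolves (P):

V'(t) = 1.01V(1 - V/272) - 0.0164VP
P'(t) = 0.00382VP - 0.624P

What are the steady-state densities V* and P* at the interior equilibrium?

V* ≈ 163, P* ≈ 24.6

From dP/dt = 0 with P > 0: 0.00382V* = 0.624, so V* = 163.
Substitute into dV/dt = 0: 1.01(1 - 163/272) = 0.0164P*.
The bracket is 0.399, giving P* = 0.403/0.0164 = 24.6.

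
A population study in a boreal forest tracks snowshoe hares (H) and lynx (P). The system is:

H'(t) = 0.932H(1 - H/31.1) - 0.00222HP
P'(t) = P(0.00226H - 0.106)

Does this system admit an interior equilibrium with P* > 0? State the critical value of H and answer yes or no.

The predator equation gives dP/dt > 0 only when H > 0.106/0.00226 = 46.9.
Without the predator, H → K = 31.1. Since 31.1 < 46.9, the predator cannot invade.

Threshold H = 46.9; K < 46.9, so no, the predator goes extinct.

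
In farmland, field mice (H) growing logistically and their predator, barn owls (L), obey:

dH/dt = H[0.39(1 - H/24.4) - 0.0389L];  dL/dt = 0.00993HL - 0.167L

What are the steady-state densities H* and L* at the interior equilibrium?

From dL/dt = 0 with L > 0: 0.00993H* = 0.167, so H* = 16.8.
Substitute into dH/dt = 0: 0.39(1 - 16.8/24.4) = 0.0389L*.
The bracket is 0.311, giving L* = 0.121/0.0389 = 3.12.

H* ≈ 16.8, L* ≈ 3.12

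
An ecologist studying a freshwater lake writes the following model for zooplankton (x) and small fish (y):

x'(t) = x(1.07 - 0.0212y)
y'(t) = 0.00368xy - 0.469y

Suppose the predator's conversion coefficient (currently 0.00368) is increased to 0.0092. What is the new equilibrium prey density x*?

At the interior fixed point, setting dy/dt = 0 with y > 0 fixes x* = (predator death rate)/(xy coefficient) — independent of the other coefficients.
With the change, x* = 0.469/0.0092 = 51; it falls from 127.

x* ≈ 51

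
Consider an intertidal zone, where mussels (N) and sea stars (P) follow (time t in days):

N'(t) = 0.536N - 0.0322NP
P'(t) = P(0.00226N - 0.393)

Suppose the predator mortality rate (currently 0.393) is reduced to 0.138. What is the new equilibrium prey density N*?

N* ≈ 61.1

At the interior fixed point, setting dP/dt = 0 with P > 0 fixes N* = (predator death rate)/(NP coefficient) — independent of the other coefficients.
With the change, N* = 0.138/0.00226 = 61.1; it falls from 174.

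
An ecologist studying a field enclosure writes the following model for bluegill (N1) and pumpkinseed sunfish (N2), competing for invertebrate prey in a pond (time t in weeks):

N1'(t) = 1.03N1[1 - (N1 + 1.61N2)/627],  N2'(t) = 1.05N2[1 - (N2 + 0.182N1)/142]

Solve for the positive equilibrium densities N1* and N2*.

N1* ≈ 563, N2* ≈ 39.4

Setting both brackets to zero gives the nullclines N1 + 1.61N2 = 627 and 0.182N1 + N2 = 142.
Substituting N2 = 142 - 0.182N1 into the first: N1(1 - 1.61·0.182) = 627 - 1.61·142.
So N1* = 398/0.707 = 563, and then N2* = 142 - 0.182·563 = 39.4.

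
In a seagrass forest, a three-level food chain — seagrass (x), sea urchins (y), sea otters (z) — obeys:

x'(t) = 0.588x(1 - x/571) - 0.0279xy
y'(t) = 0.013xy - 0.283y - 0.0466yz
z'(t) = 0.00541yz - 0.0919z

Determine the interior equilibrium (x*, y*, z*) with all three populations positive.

From dz/dt = 0: 0.00541y* = 0.0919, so y* = 17.
From dx/dt = 0: 0.588(1 - x*/571) = 0.0279·17, giving x* = 571·(1 - 0.806) = 111.
From dy/dt = 0: 0.013·111 - 0.283 = 0.0466z*, so z* = 1.16/0.0466 = 24.8.

x* ≈ 111, y* ≈ 17, z* ≈ 24.8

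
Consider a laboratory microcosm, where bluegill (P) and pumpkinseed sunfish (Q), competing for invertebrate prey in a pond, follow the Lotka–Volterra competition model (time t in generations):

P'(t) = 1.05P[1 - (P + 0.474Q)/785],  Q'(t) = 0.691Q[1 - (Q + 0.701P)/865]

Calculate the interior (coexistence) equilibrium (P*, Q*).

P* ≈ 562, Q* ≈ 471

Setting both brackets to zero gives the nullclines P + 0.474Q = 785 and 0.701P + Q = 865.
Substituting Q = 865 - 0.701P into the first: P(1 - 0.474·0.701) = 785 - 0.474·865.
So P* = 375/0.668 = 562, and then Q* = 865 - 0.701·562 = 471.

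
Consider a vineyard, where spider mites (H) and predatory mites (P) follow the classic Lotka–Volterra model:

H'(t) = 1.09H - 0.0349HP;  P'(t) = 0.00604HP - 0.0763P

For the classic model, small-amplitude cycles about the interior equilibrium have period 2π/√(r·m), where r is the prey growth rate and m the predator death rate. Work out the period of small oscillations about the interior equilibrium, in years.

T ≈ 21.8 years

Here r = 1.09 and m = 0.0763, so r·m = 0.0832.
ω = √0.0832 = 0.288 per year, hence T = 2π/ω ≈ 21.8 years.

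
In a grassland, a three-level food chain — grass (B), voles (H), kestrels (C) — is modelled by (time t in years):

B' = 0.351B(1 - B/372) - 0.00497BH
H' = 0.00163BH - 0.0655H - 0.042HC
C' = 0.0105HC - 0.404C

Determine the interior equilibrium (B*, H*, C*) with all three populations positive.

B* ≈ 169, H* ≈ 38.5, C* ≈ 5.01

From dC/dt = 0: 0.0105H* = 0.404, so H* = 38.5.
From dB/dt = 0: 0.351(1 - B*/372) = 0.00497·38.5, giving B* = 372·(1 - 0.545) = 169.
From dH/dt = 0: 0.00163·169 - 0.0655 = 0.042C*, so C* = 0.211/0.042 = 5.01.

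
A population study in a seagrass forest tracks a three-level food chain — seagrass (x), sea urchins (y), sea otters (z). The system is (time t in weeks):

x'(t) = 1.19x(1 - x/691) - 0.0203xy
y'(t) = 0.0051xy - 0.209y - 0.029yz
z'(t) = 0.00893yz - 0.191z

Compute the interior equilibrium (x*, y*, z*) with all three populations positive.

From dz/dt = 0: 0.00893y* = 0.191, so y* = 21.4.
From dx/dt = 0: 1.19(1 - x*/691) = 0.0203·21.4, giving x* = 691·(1 - 0.365) = 439.
From dy/dt = 0: 0.0051·439 - 0.209 = 0.029z*, so z* = 2.03/0.029 = 70.

x* ≈ 439, y* ≈ 21.4, z* ≈ 70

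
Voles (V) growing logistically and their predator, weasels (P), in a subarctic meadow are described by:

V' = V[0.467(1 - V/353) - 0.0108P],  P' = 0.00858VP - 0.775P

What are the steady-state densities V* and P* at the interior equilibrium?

V* ≈ 90.3, P* ≈ 32.2

From dP/dt = 0 with P > 0: 0.00858V* = 0.775, so V* = 90.3.
Substitute into dV/dt = 0: 0.467(1 - 90.3/353) = 0.0108P*.
The bracket is 0.744, giving P* = 0.348/0.0108 = 32.2.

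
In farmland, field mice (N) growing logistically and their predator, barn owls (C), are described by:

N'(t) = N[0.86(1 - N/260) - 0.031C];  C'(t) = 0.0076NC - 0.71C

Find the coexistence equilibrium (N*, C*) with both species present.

N* ≈ 93.4, C* ≈ 17.8

From dC/dt = 0 with C > 0: 0.0076N* = 0.71, so N* = 93.4.
Substitute into dN/dt = 0: 0.86(1 - 93.4/260) = 0.031C*.
The bracket is 0.641, giving C* = 0.551/0.031 = 17.8.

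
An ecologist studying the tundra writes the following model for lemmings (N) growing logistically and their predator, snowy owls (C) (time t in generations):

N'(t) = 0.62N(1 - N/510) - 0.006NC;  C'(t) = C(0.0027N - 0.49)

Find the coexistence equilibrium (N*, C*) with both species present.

From dC/dt = 0 with C > 0: 0.0027N* = 0.49, so N* = 181.
Substitute into dN/dt = 0: 0.62(1 - 181/510) = 0.006C*.
The bracket is 0.644, giving C* = 0.399/0.006 = 66.6.

N* ≈ 181, C* ≈ 66.6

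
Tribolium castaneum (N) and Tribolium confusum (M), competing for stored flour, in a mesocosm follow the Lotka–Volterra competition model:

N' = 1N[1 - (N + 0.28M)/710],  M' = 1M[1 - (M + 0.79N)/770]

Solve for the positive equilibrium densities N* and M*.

Setting both brackets to zero gives the nullclines N + 0.28M = 710 and 0.79N + M = 770.
Substituting M = 770 - 0.79N into the first: N(1 - 0.28·0.79) = 710 - 0.28·770.
So N* = 494/0.779 = 635, and then M* = 770 - 0.79·635 = 268.

N* ≈ 635, M* ≈ 268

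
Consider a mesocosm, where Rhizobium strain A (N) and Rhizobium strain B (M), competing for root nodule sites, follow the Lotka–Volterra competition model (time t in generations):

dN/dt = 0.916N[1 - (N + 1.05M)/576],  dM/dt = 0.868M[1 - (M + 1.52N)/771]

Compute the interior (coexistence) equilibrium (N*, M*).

Setting both brackets to zero gives the nullclines N + 1.05M = 576 and 1.52N + M = 771.
Substituting M = 771 - 1.52N into the first: N(1 - 1.05·1.52) = 576 - 1.05·771.
So N* = -234/-0.596 = 392, and then M* = 771 - 1.52·392 = 175.

N* ≈ 392, M* ≈ 175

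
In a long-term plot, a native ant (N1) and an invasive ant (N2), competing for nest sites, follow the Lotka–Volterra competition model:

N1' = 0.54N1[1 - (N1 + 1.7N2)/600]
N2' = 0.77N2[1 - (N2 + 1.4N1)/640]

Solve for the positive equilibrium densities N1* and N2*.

N1* ≈ 354, N2* ≈ 145

Setting both brackets to zero gives the nullclines N1 + 1.7N2 = 600 and 1.4N1 + N2 = 640.
Substituting N2 = 640 - 1.4N1 into the first: N1(1 - 1.7·1.4) = 600 - 1.7·640.
So N1* = -488/-1.38 = 354, and then N2* = 640 - 1.4·354 = 145.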